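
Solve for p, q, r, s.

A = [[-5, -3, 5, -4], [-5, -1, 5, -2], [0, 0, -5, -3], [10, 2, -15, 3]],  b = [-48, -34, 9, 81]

Forward elimination on [A|b]:
R2 <- R2 - (1)*R1:  [  0   2   0   2  14 ]
R4 <- R4 - (-2)*R1:  [   0   -4   -5   -5  -15 ]
R4 <- R4 - (-2)*R2:  [  0   0  -5  -1  13 ]
R4 <- R4 - (1)*R3:  [ 0  0  0  2  4 ]
Row echelon form:
[ -5  -3   5  -4  |  -48 ]
[  0   2   0   2  |   14 ]
[  0   0  -5  -3  |    9 ]
[  0   0   0   2  |    4 ]
Back-substitution:
s = (4) / 2 = 2
r = (9 - (-3)*(2)) / -5 = -3
q = (14 - (2)*(2)) / 2 = 5
p = (-48 - (-3)*(5) - (5)*(-3) - (-4)*(2)) / -5 = 2

(2, 5, -3, 2)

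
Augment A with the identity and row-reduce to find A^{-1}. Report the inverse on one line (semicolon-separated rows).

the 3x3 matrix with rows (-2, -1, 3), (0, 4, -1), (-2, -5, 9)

inverse = [-31/40 3/20 11/40; -1/20 3/10 1/20; -1/5 1/5 1/5]

Gauss-Jordan on [A | I]:
R1 <- (1/-2)*R1:  [    1   1/2  -3/2  |  -1/2     0     0 ]
R3 <- R3 - (-2)*R1:  [  0  -4   6  |  -1   0   1 ]
R2 <- (1/4)*R2:  [    0     1  -1/4  |     0   1/4     0 ]
R1 <- R1 - (1/2)*R2:  [     1      0  -11/8  |   -1/2   -1/8      0 ]
R3 <- R3 - (-4)*R2:  [  0   0   5  |  -1   1   1 ]
R3 <- (1/5)*R3:  [    0     0     1  |  -1/5   1/5   1/5 ]
R1 <- R1 - (-11/8)*R3:  [      1       0       0  |  -31/40    3/20   11/40 ]
R2 <- R2 - (-1/4)*R3:  [     0      1      0  |  -1/20   3/10   1/20 ]
Right block of [I | A^{-1}] is the inverse:
[ -31/40  3/20  11/40 ]
[  -1/20  3/10   1/20 ]
[   -1/5   1/5    1/5 ]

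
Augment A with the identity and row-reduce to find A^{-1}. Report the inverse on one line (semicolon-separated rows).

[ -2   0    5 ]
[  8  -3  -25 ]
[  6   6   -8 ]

inverse = [-29/3 -5/3 -5/6; 43/9 7/9 5/9; -11/3 -2/3 -1/3]

Gauss-Jordan on [A | I]:
R1 <- (1/-2)*R1:  [    1     0  -5/2  |  -1/2     0     0 ]
R2 <- R2 - (8)*R1:  [  0  -3  -5  |   4   1   0 ]
R3 <- R3 - (6)*R1:  [ 0  6  7  |  3  0  1 ]
R2 <- (1/-3)*R2:  [    0     1   5/3  |  -4/3  -1/3     0 ]
R3 <- R3 - (6)*R2:  [  0   0  -3  |  11   2   1 ]
R3 <- (1/-3)*R3:  [     0      0      1  |  -11/3   -2/3   -1/3 ]
R1 <- R1 - (-5/2)*R3:  [     1      0      0  |  -29/3   -5/3   -5/6 ]
R2 <- R2 - (5/3)*R3:  [    0     1     0  |  43/9   7/9   5/9 ]
Right block of [I | A^{-1}] is the inverse:
[ -29/3  -5/3  -5/6 ]
[  43/9   7/9   5/9 ]
[ -11/3  -2/3  -1/3 ]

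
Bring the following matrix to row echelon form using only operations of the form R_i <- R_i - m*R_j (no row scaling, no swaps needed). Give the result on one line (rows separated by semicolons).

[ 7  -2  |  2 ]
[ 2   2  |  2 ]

Forward elimination:
R2 <- R2 - (2/7)*R1:  [    0  18/7  10/7 ]
Row echelon form:
[ 7    -2  |     2 ]
[ 0  18/7  |  10/7 ]

REF = [7 -2 2; 0 18/7 10/7]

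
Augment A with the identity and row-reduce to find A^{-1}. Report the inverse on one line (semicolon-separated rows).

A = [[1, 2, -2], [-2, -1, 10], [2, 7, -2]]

inverse = [17/3 5/6 -3/2; -4/3 -1/6 1/2; 1 1/4 -1/4]

Gauss-Jordan on [A | I]:
R2 <- R2 - (-2)*R1:  [ 0  3  6  |  2  1  0 ]
R3 <- R3 - (2)*R1:  [  0   3   2  |  -2   0   1 ]
R2 <- (1/3)*R2:  [   0    1    2  |  2/3  1/3    0 ]
R1 <- R1 - (2)*R2:  [    1     0    -6  |  -1/3  -2/3     0 ]
R3 <- R3 - (3)*R2:  [  0   0  -4  |  -4  -1   1 ]
R3 <- (1/-4)*R3:  [    0     0     1  |     1   1/4  -1/4 ]
R1 <- R1 - (-6)*R3:  [    1     0     0  |  17/3   5/6  -3/2 ]
R2 <- R2 - (2)*R3:  [    0     1     0  |  -4/3  -1/6   1/2 ]
Right block of [I | A^{-1}] is the inverse:
[ 17/3   5/6  -3/2 ]
[ -4/3  -1/6   1/2 ]
[    1   1/4  -1/4 ]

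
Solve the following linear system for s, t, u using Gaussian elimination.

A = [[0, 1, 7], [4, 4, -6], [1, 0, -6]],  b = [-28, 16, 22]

Forward elimination on [A|b]:
R1 <-> R2   (pivot in column 1 was zero)
[ 4  4  -6   16 ]
[ 0  1   7  -28 ]
[ 1  0  -6   22 ]
R3 <- R3 - (1/4)*R1:  [    0    -1  -9/2    18 ]
R3 <- R3 - (-1)*R2:  [   0    0  5/2  -10 ]
Row echelon form:
[ 4  4   -6  |   16 ]
[ 0  1    7  |  -28 ]
[ 0  0  5/2  |  -10 ]
Back-substitution:
u = (-10) / (5/2) = -4
t = (-28 - (7)*(-4)) / 1 = 0
s = (16 - (4)*(0) - (-6)*(-4)) / 4 = -2

(-2, 0, -4)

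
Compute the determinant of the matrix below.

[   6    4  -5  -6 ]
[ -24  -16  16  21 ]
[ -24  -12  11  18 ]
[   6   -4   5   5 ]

det(A) = 480

Forward elimination:
R2 <- R2 - (-4)*R1:  [  0   0  -4  -3 ]
R3 <- R3 - (-4)*R1:  [  0   4  -9  -6 ]
R4 <- R4 - (1)*R1:  [  0  -8  10  11 ]
R2 <-> R3   (pivot in column 2 was zero)
[ 6   4  -5  -6 ]
[ 0   4  -9  -6 ]
[ 0   0  -4  -3 ]
[ 0  -8  10  11 ]
R4 <- R4 - (-2)*R2:  [  0   0  -8  -1 ]
R4 <- R4 - (2)*R3:  [ 0  0  0  5 ]
Upper-triangular form:
[ 6  4  -5  -6 ]
[ 0  4  -9  -6 ]
[ 0  0  -4  -3 ]
[ 0  0   0   5 ]
det(A) = (-1)^1 * (6) * (4) * (-4) * (5) = 480  (1 row swap -> sign -1)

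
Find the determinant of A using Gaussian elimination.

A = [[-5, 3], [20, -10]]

Forward elimination:
R2 <- R2 - (-4)*R1:  [ 0  2 ]
Upper-triangular form:
[ -5  3 ]
[  0  2 ]
det(A) = (-1)^0 * (-5) * (2) = -10  (0 row swaps -> sign +1)

det(A) = -10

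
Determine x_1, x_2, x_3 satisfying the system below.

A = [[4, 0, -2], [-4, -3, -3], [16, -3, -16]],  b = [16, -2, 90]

Forward elimination on [A|b]:
R2 <- R2 - (-1)*R1:  [  0  -3  -5  14 ]
R3 <- R3 - (4)*R1:  [  0  -3  -8  26 ]
R3 <- R3 - (1)*R2:  [  0   0  -3  12 ]
Row echelon form:
[ 4   0  -2  |  16 ]
[ 0  -3  -5  |  14 ]
[ 0   0  -3  |  12 ]
Back-substitution:
x_3 = (12) / -3 = -4
x_2 = (14 - (-5)*(-4)) / -3 = 2
x_1 = (16 - (-2)*(-4)) / 4 = 2

(2, 2, -4)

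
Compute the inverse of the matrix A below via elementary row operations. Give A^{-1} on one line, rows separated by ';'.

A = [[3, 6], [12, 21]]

Gauss-Jordan on [A | I]:
R1 <- (1/3)*R1:  [   1    2  |  1/3    0 ]
R2 <- R2 - (12)*R1:  [  0  -3  |  -4   1 ]
R2 <- (1/-3)*R2:  [    0     1  |   4/3  -1/3 ]
R1 <- R1 - (2)*R2:  [    1     0  |  -7/3   2/3 ]
Right block of [I | A^{-1}] is the inverse:
[ -7/3   2/3 ]
[  4/3  -1/3 ]

inverse = [-7/3 2/3; 4/3 -1/3]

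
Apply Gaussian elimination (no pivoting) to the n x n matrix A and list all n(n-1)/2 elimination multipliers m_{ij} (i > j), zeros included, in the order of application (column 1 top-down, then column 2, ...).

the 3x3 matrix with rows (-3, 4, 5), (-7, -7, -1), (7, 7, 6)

Forward elimination:
R2 <- R2 - (7/3)*R1:  [     0  -49/3  -38/3 ]
R3 <- R3 - (-7/3)*R1:  [    0  49/3  53/3 ]
R3 <- R3 - (-1)*R2:  [ 0  0  5 ]
Multipliers (in order of application): m_{21} = 7/3, m_{31} = -7/3, m_{32} = -1

multipliers: 7/3, -7/3, -1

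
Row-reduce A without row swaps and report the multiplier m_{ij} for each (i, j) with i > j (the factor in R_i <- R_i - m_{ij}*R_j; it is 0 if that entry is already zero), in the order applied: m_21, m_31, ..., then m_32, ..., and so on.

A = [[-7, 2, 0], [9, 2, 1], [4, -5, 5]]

Forward elimination:
R2 <- R2 - (-9/7)*R1:  [    0  32/7     1 ]
R3 <- R3 - (-4/7)*R1:  [     0  -27/7      5 ]
R3 <- R3 - (-27/32)*R2:  [      0       0  187/32 ]
Multipliers (in order of application): m_{21} = -9/7, m_{31} = -4/7, m_{32} = -27/32

multipliers: -9/7, -4/7, -27/32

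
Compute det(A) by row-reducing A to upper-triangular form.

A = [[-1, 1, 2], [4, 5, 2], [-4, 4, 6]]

det(A) = 18

Forward elimination:
R2 <- R2 - (-4)*R1:  [  0   9  10 ]
R3 <- R3 - (4)*R1:  [  0   0  -2 ]
Upper-triangular form:
[ -1  1   2 ]
[  0  9  10 ]
[  0  0  -2 ]
det(A) = (-1)^0 * (-1) * (9) * (-2) = 18  (0 row swaps -> sign +1)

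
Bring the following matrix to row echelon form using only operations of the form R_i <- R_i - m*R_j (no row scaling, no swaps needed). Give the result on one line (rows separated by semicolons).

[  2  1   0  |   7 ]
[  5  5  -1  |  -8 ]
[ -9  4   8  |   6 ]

Forward elimination:
R2 <- R2 - (5/2)*R1:  [     0    5/2     -1  -51/2 ]
R3 <- R3 - (-9/2)*R1:  [    0  17/2     8  75/2 ]
R3 <- R3 - (17/5)*R2:  [     0      0   57/5  621/5 ]
Row echelon form:
[ 2    1     0  |      7 ]
[ 0  5/2    -1  |  -51/2 ]
[ 0    0  57/5  |  621/5 ]

REF = [2 1 0 7; 0 5/2 -1 -51/2; 0 0 57/5 621/5]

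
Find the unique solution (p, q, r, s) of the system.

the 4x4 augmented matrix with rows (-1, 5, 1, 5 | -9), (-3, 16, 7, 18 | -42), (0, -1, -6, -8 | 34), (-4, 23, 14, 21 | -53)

Forward elimination on [A|b]:
R2 <- R2 - (3)*R1:  [   0    1    4    3  -15 ]
R4 <- R4 - (4)*R1:  [   0    3   10    1  -17 ]
R3 <- R3 - (-1)*R2:  [  0   0  -2  -5  19 ]
R4 <- R4 - (3)*R2:  [  0   0  -2  -8  28 ]
R4 <- R4 - (1)*R3:  [  0   0   0  -3   9 ]
Row echelon form:
[ -1  5   1   5  |   -9 ]
[  0  1   4   3  |  -15 ]
[  0  0  -2  -5  |   19 ]
[  0  0   0  -3  |    9 ]
Back-substitution:
s = (9) / -3 = -3
r = (19 - (-5)*(-3)) / -2 = -2
q = (-15 - (4)*(-2) - (3)*(-3)) / 1 = 2
p = (-9 - (5)*(2) - (1)*(-2) - (5)*(-3)) / -1 = 2

(2, 2, -2, -3)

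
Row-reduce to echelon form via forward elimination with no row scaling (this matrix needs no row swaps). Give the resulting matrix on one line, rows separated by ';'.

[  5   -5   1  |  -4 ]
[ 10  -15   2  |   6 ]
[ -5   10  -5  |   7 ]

Forward elimination:
R2 <- R2 - (2)*R1:  [  0  -5   0  14 ]
R3 <- R3 - (-1)*R1:  [  0   5  -4   3 ]
R3 <- R3 - (-1)*R2:  [  0   0  -4  17 ]
Row echelon form:
[ 5  -5   1  |  -4 ]
[ 0  -5   0  |  14 ]
[ 0   0  -4  |  17 ]

REF = [5 -5 1 -4; 0 -5 0 14; 0 0 -4 17]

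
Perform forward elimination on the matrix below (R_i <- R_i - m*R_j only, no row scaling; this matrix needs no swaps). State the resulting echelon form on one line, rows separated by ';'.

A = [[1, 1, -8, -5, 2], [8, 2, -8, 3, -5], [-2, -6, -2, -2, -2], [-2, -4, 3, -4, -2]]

Forward elimination:
R2 <- R2 - (8)*R1:  [   0   -6   56   43  -21 ]
R3 <- R3 - (-2)*R1:  [   0   -4  -18  -12    2 ]
R4 <- R4 - (-2)*R1:  [   0   -2  -13  -14    2 ]
R3 <- R3 - (2/3)*R2:  [      0       0  -166/3  -122/3      16 ]
R4 <- R4 - (1/3)*R2:  [     0      0  -95/3  -85/3      9 ]
R4 <- R4 - (95/166)*R3:  [       0        0        0  -420/83   -13/83 ]
Row echelon form:
[ 1   1      -8       -5       2 ]
[ 0  -6      56       43     -21 ]
[ 0   0  -166/3   -122/3      16 ]
[ 0   0       0  -420/83  -13/83 ]

REF = [1 1 -8 -5 2; 0 -6 56 43 -21; 0 0 -166/3 -122/3 16; 0 0 0 -420/83 -13/83]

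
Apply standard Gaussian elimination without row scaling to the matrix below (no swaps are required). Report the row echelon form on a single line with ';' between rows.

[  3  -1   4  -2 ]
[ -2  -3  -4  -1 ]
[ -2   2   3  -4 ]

REF = [3 -1 4 -2; 0 -11/3 -4/3 -7/3; 0 0 57/11 -68/11]

Forward elimination:
R2 <- R2 - (-2/3)*R1:  [     0  -11/3   -4/3   -7/3 ]
R3 <- R3 - (-2/3)*R1:  [     0    4/3   17/3  -16/3 ]
R3 <- R3 - (-4/11)*R2:  [      0       0   57/11  -68/11 ]
Row echelon form:
[ 3     -1      4      -2 ]
[ 0  -11/3   -4/3    -7/3 ]
[ 0      0  57/11  -68/11 ]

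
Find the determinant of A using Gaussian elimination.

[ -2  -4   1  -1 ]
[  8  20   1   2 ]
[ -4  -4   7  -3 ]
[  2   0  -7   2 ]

Forward elimination:
R2 <- R2 - (-4)*R1:  [  0   4   5  -2 ]
R3 <- R3 - (2)*R1:  [  0   4   5  -1 ]
R4 <- R4 - (-1)*R1:  [  0  -4  -6   1 ]
R3 <- R3 - (1)*R2:  [ 0  0  0  1 ]
R4 <- R4 - (-1)*R2:  [  0   0  -1  -1 ]
R3 <-> R4   (pivot in column 3 was zero)
[ -2  -4   1  -1 ]
[  0   4   5  -2 ]
[  0   0  -1  -1 ]
[  0   0   0   1 ]
Upper-triangular form:
[ -2  -4   1  -1 ]
[  0   4   5  -2 ]
[  0   0  -1  -1 ]
[  0   0   0   1 ]
det(A) = (-1)^1 * (-2) * (4) * (-1) * (1) = -8  (1 row swap -> sign -1)

det(A) = -8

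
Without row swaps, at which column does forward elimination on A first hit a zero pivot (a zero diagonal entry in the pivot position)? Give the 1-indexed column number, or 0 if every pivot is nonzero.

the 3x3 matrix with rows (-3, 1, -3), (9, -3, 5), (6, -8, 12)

Naive forward elimination:
R2 <- R2 - (-3)*R1:  [  0   0  -4 ]
R3 <- R3 - (-2)*R1:  [  0  -6   6 ]
Matrix at this point:
[ -3   1  -3 ]
[  0   0  -4 ]
[  0  -6   6 ]
Pivot entry (2,2) is zero but row 3 has -6 in column 2 -> naive elimination stops; a row interchange (e.g. R2 <-> R3) would be required here.

first zero-pivot column = 2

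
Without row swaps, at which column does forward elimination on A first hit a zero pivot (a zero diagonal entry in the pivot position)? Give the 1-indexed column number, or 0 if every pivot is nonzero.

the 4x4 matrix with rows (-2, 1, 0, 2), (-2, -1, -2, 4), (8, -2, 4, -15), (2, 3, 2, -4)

Naive forward elimination:
R2 <- R2 - (1)*R1:  [  0  -2  -2   2 ]
R3 <- R3 - (-4)*R1:  [  0   2   4  -7 ]
R4 <- R4 - (-1)*R1:  [  0   4   2  -2 ]
R3 <- R3 - (-1)*R2:  [  0   0   2  -5 ]
R4 <- R4 - (-2)*R2:  [  0   0  -2   2 ]
R4 <- R4 - (-1)*R3:  [  0   0   0  -3 ]
All pivots nonzero; naive elimination completes without hitting a zero pivot.

first zero-pivot column = 0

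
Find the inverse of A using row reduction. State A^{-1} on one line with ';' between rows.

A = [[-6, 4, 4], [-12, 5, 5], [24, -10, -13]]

Gauss-Jordan on [A | I]:
R1 <- (1/-6)*R1:  [    1  -2/3  -2/3  |  -1/6     0     0 ]
R2 <- R2 - (-12)*R1:  [  0  -3  -3  |  -2   1   0 ]
R3 <- R3 - (24)*R1:  [ 0  6  3  |  4  0  1 ]
R2 <- (1/-3)*R2:  [    0     1     1  |   2/3  -1/3     0 ]
R1 <- R1 - (-2/3)*R2:  [    1     0     0  |  5/18  -2/9     0 ]
R3 <- R3 - (6)*R2:  [  0   0  -3  |   0   2   1 ]
R3 <- (1/-3)*R3:  [    0     0     1  |     0  -2/3  -1/3 ]
R2 <- R2 - (1)*R3:  [   0    1    0  |  2/3  1/3  1/3 ]
Right block of [I | A^{-1}] is the inverse:
[ 5/18  -2/9     0 ]
[  2/3   1/3   1/3 ]
[    0  -2/3  -1/3 ]

inverse = [5/18 -2/9 0; 2/3 1/3 1/3; 0 -2/3 -1/3]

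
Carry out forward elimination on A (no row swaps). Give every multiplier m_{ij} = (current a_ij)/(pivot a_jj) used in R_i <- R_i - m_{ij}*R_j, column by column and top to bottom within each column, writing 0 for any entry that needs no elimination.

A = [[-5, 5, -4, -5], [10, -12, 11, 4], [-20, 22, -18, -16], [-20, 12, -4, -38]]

Forward elimination:
R2 <- R2 - (-2)*R1:  [  0  -2   3  -6 ]
R3 <- R3 - (4)*R1:  [  0   2  -2   4 ]
R4 <- R4 - (4)*R1:  [   0   -8   12  -18 ]
R3 <- R3 - (-1)*R2:  [  0   0   1  -2 ]
R4 <- R4 - (4)*R2:  [ 0  0  0  6 ]
R4: entry in column 3 is already 0 -> m_{43} = 0 (no row operation needed)
Multipliers (in order of application): m_{21} = -2, m_{31} = 4, m_{41} = 4, m_{32} = -1, m_{42} = 4, m_{43} = 0

multipliers: -2, 4, 4, -1, 4, 0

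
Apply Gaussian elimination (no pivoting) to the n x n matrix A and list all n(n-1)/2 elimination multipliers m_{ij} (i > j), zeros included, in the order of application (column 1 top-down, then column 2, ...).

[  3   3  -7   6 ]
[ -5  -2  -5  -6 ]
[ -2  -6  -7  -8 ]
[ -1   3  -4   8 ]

multipliers: -5/3, -2/3, -1/3, -4/3, 4/3, -143/305

Forward elimination:
R2 <- R2 - (-5/3)*R1:  [     0      3  -50/3      4 ]
R3 <- R3 - (-2/3)*R1:  [     0     -4  -35/3     -4 ]
R4 <- R4 - (-1/3)*R1:  [     0      4  -19/3     10 ]
R3 <- R3 - (-4/3)*R2:  [      0       0  -305/9     4/3 ]
R4 <- R4 - (4/3)*R2:  [     0      0  143/9   14/3 ]
R4 <- R4 - (-143/305)*R3:  [        0         0         0  1614/305 ]
Multipliers (in order of application): m_{21} = -5/3, m_{31} = -2/3, m_{41} = -1/3, m_{32} = -4/3, m_{42} = 4/3, m_{43} = -143/305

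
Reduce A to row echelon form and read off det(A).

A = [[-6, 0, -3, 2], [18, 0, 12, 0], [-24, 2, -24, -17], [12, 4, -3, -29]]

det(A) = -180

Forward elimination:
R2 <- R2 - (-3)*R1:  [ 0  0  3  6 ]
R3 <- R3 - (4)*R1:  [   0    2  -12  -25 ]
R4 <- R4 - (-2)*R1:  [   0    4   -9  -25 ]
R2 <-> R3   (pivot in column 2 was zero)
[ -6  0   -3    2 ]
[  0  2  -12  -25 ]
[  0  0    3    6 ]
[  0  4   -9  -25 ]
R4 <- R4 - (2)*R2:  [  0   0  15  25 ]
R4 <- R4 - (5)*R3:  [  0   0   0  -5 ]
Upper-triangular form:
[ -6  0   -3    2 ]
[  0  2  -12  -25 ]
[  0  0    3    6 ]
[  0  0    0   -5 ]
det(A) = (-1)^1 * (-6) * (2) * (3) * (-5) = -180  (1 row swap -> sign -1)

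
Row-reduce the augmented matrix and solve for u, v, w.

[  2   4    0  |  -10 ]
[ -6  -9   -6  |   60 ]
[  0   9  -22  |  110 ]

(-5, 0, -5)

Forward elimination on [A|b]:
R2 <- R2 - (-3)*R1:  [  0   3  -6  30 ]
R3 <- R3 - (3)*R2:  [  0   0  -4  20 ]
Row echelon form:
[ 2  4   0  |  -10 ]
[ 0  3  -6  |   30 ]
[ 0  0  -4  |   20 ]
Back-substitution:
w = (20) / -4 = -5
v = (30 - (-6)*(-5)) / 3 = 0
u = (-10 - (4)*(0)) / 2 = -5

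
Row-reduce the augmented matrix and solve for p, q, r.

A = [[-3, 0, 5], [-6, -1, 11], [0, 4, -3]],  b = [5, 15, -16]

Forward elimination on [A|b]:
R2 <- R2 - (2)*R1:  [  0  -1   1   5 ]
R3 <- R3 - (-4)*R2:  [ 0  0  1  4 ]
Row echelon form:
[ -3   0  5  |  5 ]
[  0  -1  1  |  5 ]
[  0   0  1  |  4 ]
Back-substitution:
r = (4) / 1 = 4
q = (5 - (1)*(4)) / -1 = -1
p = (5 - (5)*(4)) / -3 = 5

(5, -1, 4)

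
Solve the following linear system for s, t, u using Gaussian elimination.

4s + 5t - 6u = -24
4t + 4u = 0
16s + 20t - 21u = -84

Forward elimination on [A|b]:
R3 <- R3 - (4)*R1:  [  0   0   3  12 ]
Row echelon form:
[ 4  5  -6  |  -24 ]
[ 0  4   4  |    0 ]
[ 0  0   3  |   12 ]
Back-substitution:
u = (12) / 3 = 4
t = (0 - (4)*(4)) / 4 = -4
s = (-24 - (5)*(-4) - (-6)*(4)) / 4 = 5

(5, -4, 4)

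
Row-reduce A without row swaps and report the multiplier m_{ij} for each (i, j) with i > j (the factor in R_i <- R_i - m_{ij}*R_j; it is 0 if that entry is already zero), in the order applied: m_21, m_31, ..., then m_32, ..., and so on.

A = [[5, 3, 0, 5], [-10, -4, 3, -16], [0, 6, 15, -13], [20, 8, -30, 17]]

multipliers: -2, 0, 4, 3, -2, -4

Forward elimination:
R2 <- R2 - (-2)*R1:  [  0   2   3  -6 ]
R3: entry in column 1 is already 0 -> m_{31} = 0 (no row operation needed)
R4 <- R4 - (4)*R1:  [   0   -4  -30   -3 ]
R3 <- R3 - (3)*R2:  [ 0  0  6  5 ]
R4 <- R4 - (-2)*R2:  [   0    0  -24  -15 ]
R4 <- R4 - (-4)*R3:  [ 0  0  0  5 ]
Multipliers (in order of application): m_{21} = -2, m_{31} = 0, m_{41} = 4, m_{32} = 3, m_{42} = -2, m_{43} = -4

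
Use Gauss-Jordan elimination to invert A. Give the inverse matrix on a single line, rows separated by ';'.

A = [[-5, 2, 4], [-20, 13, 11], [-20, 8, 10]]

inverse = [7/25 2/25 -1/5; -2/15 1/5 -1/6; 2/3 0 -1/6]

Gauss-Jordan on [A | I]:
R1 <- (1/-5)*R1:  [    1  -2/5  -4/5  |  -1/5     0     0 ]
R2 <- R2 - (-20)*R1:  [  0   5  -5  |  -4   1   0 ]
R3 <- R3 - (-20)*R1:  [  0   0  -6  |  -4   0   1 ]
R2 <- (1/5)*R2:  [    0     1    -1  |  -4/5   1/5     0 ]
R1 <- R1 - (-2/5)*R2:  [      1       0    -6/5  |  -13/25    2/25       0 ]
R3 <- (1/-6)*R3:  [    0     0     1  |   2/3     0  -1/6 ]
R1 <- R1 - (-6/5)*R3:  [    1     0     0  |  7/25  2/25  -1/5 ]
R2 <- R2 - (-1)*R3:  [     0      1      0  |  -2/15    1/5   -1/6 ]
Right block of [I | A^{-1}] is the inverse:
[  7/25  2/25  -1/5 ]
[ -2/15   1/5  -1/6 ]
[   2/3     0  -1/6 ]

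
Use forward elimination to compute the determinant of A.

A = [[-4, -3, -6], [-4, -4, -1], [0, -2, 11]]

det(A) = 4

Forward elimination:
R2 <- R2 - (1)*R1:  [  0  -1   5 ]
R3 <- R3 - (2)*R2:  [ 0  0  1 ]
Upper-triangular form:
[ -4  -3  -6 ]
[  0  -1   5 ]
[  0   0   1 ]
det(A) = (-1)^0 * (-4) * (-1) * (1) = 4  (0 row swaps -> sign +1)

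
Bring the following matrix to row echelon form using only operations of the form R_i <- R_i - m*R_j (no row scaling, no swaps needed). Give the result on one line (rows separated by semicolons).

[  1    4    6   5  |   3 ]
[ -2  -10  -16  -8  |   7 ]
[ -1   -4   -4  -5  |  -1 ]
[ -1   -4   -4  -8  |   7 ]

Forward elimination:
R2 <- R2 - (-2)*R1:  [  0  -2  -4   2  13 ]
R3 <- R3 - (-1)*R1:  [ 0  0  2  0  2 ]
R4 <- R4 - (-1)*R1:  [  0   0   2  -3  10 ]
R4 <- R4 - (1)*R3:  [  0   0   0  -3   8 ]
Row echelon form:
[ 1   4   6   5  |   3 ]
[ 0  -2  -4   2  |  13 ]
[ 0   0   2   0  |   2 ]
[ 0   0   0  -3  |   8 ]

REF = [1 4 6 5 3; 0 -2 -4 2 13; 0 0 2 0 2; 0 0 0 -3 8]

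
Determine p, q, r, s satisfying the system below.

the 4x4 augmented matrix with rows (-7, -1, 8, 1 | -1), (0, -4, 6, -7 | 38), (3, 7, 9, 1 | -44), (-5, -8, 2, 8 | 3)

Forward elimination on [A|b]:
R3 <- R3 - (-3/7)*R1:  [      0    46/7    87/7    10/7  -311/7 ]
R4 <- R4 - (5/7)*R1:  [     0  -51/7  -26/7   51/7   26/7 ]
R3 <- R3 - (-23/14)*R2:  [       0        0    156/7  -141/14       18 ]
R4 <- R4 - (51/28)*R2:  [       0        0  -205/14   561/28   -131/2 ]
R4 <- R4 - (-205/312)*R3:  [        0         0         0  2791/208  -2791/52 ]
Row echelon form:
[ -7  -1      8         1  |        -1 ]
[  0  -4      6        -7  |        38 ]
[  0   0  156/7   -141/14  |        18 ]
[  0   0      0  2791/208  |  -2791/52 ]
Back-substitution:
s = (-2791/52) / (2791/208) = -4
r = (18 - (-141/14)*(-4)) / (156/7) = -1
q = (38 - (6)*(-1) - (-7)*(-4)) / -4 = -4
p = (-1 - (-1)*(-4) - (8)*(-1) - (1)*(-4)) / -7 = -1

(-1, -4, -1, -4)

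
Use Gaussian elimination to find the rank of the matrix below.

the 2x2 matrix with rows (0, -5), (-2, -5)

Row reduction:
R1 <-> R2   (pivot in column 1 was zero)
[ -2  -5 ]
[  0  -5 ]
Row echelon form:
[ -2  -5 ]
[  0  -5 ]
Nonzero rows / pivot columns: 2

rank(A) = 2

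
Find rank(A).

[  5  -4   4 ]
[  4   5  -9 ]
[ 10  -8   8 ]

Row reduction:
R2 <- R2 - (4/5)*R1:  [     0   41/5  -61/5 ]
R3 <- R3 - (2)*R1:  [ 0  0  0 ]
Row echelon form:
[ 5    -4      4 ]
[ 0  41/5  -61/5 ]
[ 0     0      0 ]
Nonzero rows / pivot columns: 2

rank(A) = 2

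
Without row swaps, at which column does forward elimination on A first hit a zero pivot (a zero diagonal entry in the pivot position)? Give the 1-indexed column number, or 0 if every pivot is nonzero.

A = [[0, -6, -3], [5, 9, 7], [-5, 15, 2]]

Naive forward elimination:
Pivot entry (1,1) is zero but row 2 has 5 in column 1 -> naive elimination stops; a row interchange (e.g. R1 <-> R2) would be required here.

first zero-pivot column = 1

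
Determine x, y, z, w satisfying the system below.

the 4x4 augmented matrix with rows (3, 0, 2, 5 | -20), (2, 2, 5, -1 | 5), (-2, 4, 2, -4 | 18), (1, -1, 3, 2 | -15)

Forward elimination on [A|b]:
R2 <- R2 - (2/3)*R1:  [     0      2   11/3  -13/3   55/3 ]
R3 <- R3 - (-2/3)*R1:  [    0     4  10/3  -2/3  14/3 ]
R4 <- R4 - (1/3)*R1:  [     0     -1    7/3    1/3  -25/3 ]
R3 <- R3 - (2)*R2:  [   0    0   -4    8  -32 ]
R4 <- R4 - (-1/2)*R2:  [     0      0   25/6  -11/6    5/6 ]
R4 <- R4 - (-25/24)*R3:  [     0      0      0   13/2  -65/2 ]
Row echelon form:
[ 3  0     2      5  |    -20 ]
[ 0  2  11/3  -13/3  |   55/3 ]
[ 0  0    -4      8  |    -32 ]
[ 0  0     0   13/2  |  -65/2 ]
Back-substitution:
w = (-65/2) / (13/2) = -5
z = (-32 - (8)*(-5)) / -4 = -2
y = (55/3 - (11/3)*(-2) - (-13/3)*(-5)) / 2 = 2
x = (-20 - (2)*(-2) - (5)*(-5)) / 3 = 3

(3, 2, -2, -5)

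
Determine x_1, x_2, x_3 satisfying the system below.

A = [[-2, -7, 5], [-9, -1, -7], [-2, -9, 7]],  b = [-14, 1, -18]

(-3, 5, 3)

Forward elimination on [A|b]:
R2 <- R2 - (9/2)*R1:  [     0   61/2  -59/2     64 ]
R3 <- R3 - (1)*R1:  [  0  -2   2  -4 ]
R3 <- R3 - (-4/61)*R2:  [     0      0   4/61  12/61 ]
Row echelon form:
[ -2    -7      5  |    -14 ]
[  0  61/2  -59/2  |     64 ]
[  0     0   4/61  |  12/61 ]
Back-substitution:
x_3 = (12/61) / (4/61) = 3
x_2 = (64 - (-59/2)*(3)) / (61/2) = 5
x_1 = (-14 - (-7)*(5) - (5)*(3)) / -2 = -3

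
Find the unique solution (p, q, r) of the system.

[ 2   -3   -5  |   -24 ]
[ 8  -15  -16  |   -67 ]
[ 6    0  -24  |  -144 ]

(-4, -3, 5)

Forward elimination on [A|b]:
R2 <- R2 - (4)*R1:  [  0  -3   4  29 ]
R3 <- R3 - (3)*R1:  [   0    9   -9  -72 ]
R3 <- R3 - (-3)*R2:  [  0   0   3  15 ]
Row echelon form:
[ 2  -3  -5  |  -24 ]
[ 0  -3   4  |   29 ]
[ 0   0   3  |   15 ]
Back-substitution:
r = (15) / 3 = 5
q = (29 - (4)*(5)) / -3 = -3
p = (-24 - (-3)*(-3) - (-5)*(5)) / 2 = -4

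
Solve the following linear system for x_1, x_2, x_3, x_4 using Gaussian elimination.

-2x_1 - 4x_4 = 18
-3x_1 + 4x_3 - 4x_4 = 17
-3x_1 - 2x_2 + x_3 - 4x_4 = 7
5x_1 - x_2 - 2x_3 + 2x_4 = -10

Forward elimination on [A|b]:
R2 <- R2 - (3/2)*R1:  [   0    0    4    2  -10 ]
R3 <- R3 - (3/2)*R1:  [   0   -2    1    2  -20 ]
R4 <- R4 - (-5/2)*R1:  [  0  -1  -2  -8  35 ]
R2 <-> R3   (pivot in column 2 was zero)
[ -2   0   0  -4   18 ]
[  0  -2   1   2  -20 ]
[  0   0   4   2  -10 ]
[  0  -1  -2  -8   35 ]
R4 <- R4 - (1/2)*R2:  [    0     0  -5/2    -9    45 ]
R4 <- R4 - (-5/8)*R3:  [     0      0      0  -31/4  155/4 ]
Row echelon form:
[ -2   0  0     -4  |     18 ]
[  0  -2  1      2  |    -20 ]
[  0   0  4      2  |    -10 ]
[  0   0  0  -31/4  |  155/4 ]
Back-substitution:
x_4 = (155/4) / (-31/4) = -5
x_3 = (-10 - (2)*(-5)) / 4 = 0
x_2 = (-20 - (1)*(0) - (2)*(-5)) / -2 = 5
x_1 = (18 - (-4)*(-5)) / -2 = 1

(1, 5, 0, -5)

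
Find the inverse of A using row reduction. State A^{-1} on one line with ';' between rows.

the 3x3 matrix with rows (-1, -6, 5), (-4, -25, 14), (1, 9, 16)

Gauss-Jordan on [A | I]:
R1 <- (1/-1)*R1:  [  1   6  -5  |  -1   0   0 ]
R2 <- R2 - (-4)*R1:  [  0  -1  -6  |  -4   1   0 ]
R3 <- R3 - (1)*R1:  [  0   3  21  |   1   0   1 ]
R2 <- (1/-1)*R2:  [  0   1   6  |   4  -1   0 ]
R1 <- R1 - (6)*R2:  [   1    0  -41  |  -25    6    0 ]
R3 <- R3 - (3)*R2:  [   0    0    3  |  -11    3    1 ]
R3 <- (1/3)*R3:  [     0      0      1  |  -11/3      1    1/3 ]
R1 <- R1 - (-41)*R3:  [      1       0       0  |  -526/3      47    41/3 ]
R2 <- R2 - (6)*R3:  [  0   1   0  |  26  -7  -2 ]
Right block of [I | A^{-1}] is the inverse:
[ -526/3  47  41/3 ]
[     26  -7    -2 ]
[  -11/3   1   1/3 ]

inverse = [-526/3 47 41/3; 26 -7 -2; -11/3 1 1/3]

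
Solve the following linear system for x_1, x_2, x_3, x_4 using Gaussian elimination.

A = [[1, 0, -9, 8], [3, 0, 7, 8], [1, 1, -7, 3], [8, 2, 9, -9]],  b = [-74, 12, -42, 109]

(3, 2, 5, -4)

Forward elimination on [A|b]:
R2 <- R2 - (3)*R1:  [   0    0   34  -16  234 ]
R3 <- R3 - (1)*R1:  [  0   1   2  -5  32 ]
R4 <- R4 - (8)*R1:  [   0    2   81  -73  701 ]
R2 <-> R3   (pivot in column 2 was zero)
[ 1  0  -9    8  -74 ]
[ 0  1   2   -5   32 ]
[ 0  0  34  -16  234 ]
[ 0  2  81  -73  701 ]
R4 <- R4 - (2)*R2:  [   0    0   77  -63  637 ]
R4 <- R4 - (77/34)*R3:  [       0        0        0  -455/17  1820/17 ]
Row echelon form:
[ 1  0  -9        8  |      -74 ]
[ 0  1   2       -5  |       32 ]
[ 0  0  34      -16  |      234 ]
[ 0  0   0  -455/17  |  1820/17 ]
Back-substitution:
x_4 = (1820/17) / (-455/17) = -4
x_3 = (234 - (-16)*(-4)) / 34 = 5
x_2 = (32 - (2)*(5) - (-5)*(-4)) / 1 = 2
x_1 = (-74 - (-9)*(5) - (8)*(-4)) / 1 = 3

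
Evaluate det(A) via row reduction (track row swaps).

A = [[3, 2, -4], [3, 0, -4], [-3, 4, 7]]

det(A) = -18

Forward elimination:
R2 <- R2 - (1)*R1:  [  0  -2   0 ]
R3 <- R3 - (-1)*R1:  [ 0  6  3 ]
R3 <- R3 - (-3)*R2:  [ 0  0  3 ]
Upper-triangular form:
[ 3   2  -4 ]
[ 0  -2   0 ]
[ 0   0   3 ]
det(A) = (-1)^0 * (3) * (-2) * (3) = -18  (0 row swaps -> sign +1)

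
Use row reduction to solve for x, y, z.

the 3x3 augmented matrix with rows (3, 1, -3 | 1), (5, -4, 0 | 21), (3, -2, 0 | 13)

(5, 1, 5)

Forward elimination on [A|b]:
R2 <- R2 - (5/3)*R1:  [     0  -17/3      5   58/3 ]
R3 <- R3 - (1)*R1:  [  0  -3   3  12 ]
R3 <- R3 - (9/17)*R2:  [     0      0   6/17  30/17 ]
Row echelon form:
[ 3      1    -3  |      1 ]
[ 0  -17/3     5  |   58/3 ]
[ 0      0  6/17  |  30/17 ]
Back-substitution:
z = (30/17) / (6/17) = 5
y = (58/3 - (5)*(5)) / (-17/3) = 1
x = (1 - (1)*(1) - (-3)*(5)) / 3 = 5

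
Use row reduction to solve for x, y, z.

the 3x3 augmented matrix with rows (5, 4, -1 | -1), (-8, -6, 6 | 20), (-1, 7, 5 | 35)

(-1, 2, 4)

Forward elimination on [A|b]:
R2 <- R2 - (-8/5)*R1:  [    0   2/5  22/5  92/5 ]
R3 <- R3 - (-1/5)*R1:  [     0   39/5   24/5  174/5 ]
R3 <- R3 - (39/2)*R2:  [    0     0   -81  -324 ]
Row echelon form:
[ 5    4    -1  |    -1 ]
[ 0  2/5  22/5  |  92/5 ]
[ 0    0   -81  |  -324 ]
Back-substitution:
z = (-324) / -81 = 4
y = (92/5 - (22/5)*(4)) / (2/5) = 2
x = (-1 - (4)*(2) - (-1)*(4)) / 5 = -1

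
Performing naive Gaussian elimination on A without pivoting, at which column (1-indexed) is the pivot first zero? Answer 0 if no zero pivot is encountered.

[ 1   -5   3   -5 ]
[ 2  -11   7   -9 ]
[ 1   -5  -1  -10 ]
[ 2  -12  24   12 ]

Naive forward elimination:
R2 <- R2 - (2)*R1:  [  0  -1   1   1 ]
R3 <- R3 - (1)*R1:  [  0   0  -4  -5 ]
R4 <- R4 - (2)*R1:  [  0  -2  18  22 ]
R4 <- R4 - (2)*R2:  [  0   0  16  20 ]
R4 <- R4 - (-4)*R3:  [ 0  0  0  0 ]
Matrix at this point:
[ 1  -5   3  -5 ]
[ 0  -1   1   1 ]
[ 0   0  -4  -5 ]
[ 0   0   0   0 ]
Pivot entry (4,4) in the last row is zero and there are no rows below to swap with -> zero pivot in column 4 (A is singular).

first zero-pivot column = 4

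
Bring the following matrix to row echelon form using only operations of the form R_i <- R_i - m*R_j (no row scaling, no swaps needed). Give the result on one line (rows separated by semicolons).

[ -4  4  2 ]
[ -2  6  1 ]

Forward elimination:
R2 <- R2 - (1/2)*R1:  [ 0  4  0 ]
Row echelon form:
[ -4  4  2 ]
[  0  4  0 ]

REF = [-4 4 2; 0 4 0]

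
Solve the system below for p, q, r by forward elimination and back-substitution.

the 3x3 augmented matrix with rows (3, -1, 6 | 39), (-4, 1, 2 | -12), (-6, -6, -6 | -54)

Forward elimination on [A|b]:
R2 <- R2 - (-4/3)*R1:  [    0  -1/3    10    40 ]
R3 <- R3 - (-2)*R1:  [  0  -8   6  24 ]
R3 <- R3 - (24)*R2:  [    0     0  -234  -936 ]
Row echelon form:
[ 3    -1     6  |    39 ]
[ 0  -1/3    10  |    40 ]
[ 0     0  -234  |  -936 ]
Back-substitution:
r = (-936) / -234 = 4
q = (40 - (10)*(4)) / (-1/3) = 0
p = (39 - (-1)*(0) - (6)*(4)) / 3 = 5

(5, 0, 4)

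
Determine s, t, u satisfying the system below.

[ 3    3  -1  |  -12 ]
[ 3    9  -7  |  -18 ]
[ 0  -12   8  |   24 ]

(-1, -4, -3)

Forward elimination on [A|b]:
R2 <- R2 - (1)*R1:  [  0   6  -6  -6 ]
R3 <- R3 - (-2)*R2:  [  0   0  -4  12 ]
Row echelon form:
[ 3  3  -1  |  -12 ]
[ 0  6  -6  |   -6 ]
[ 0  0  -4  |   12 ]
Back-substitution:
u = (12) / -4 = -3
t = (-6 - (-6)*(-3)) / 6 = -4
s = (-12 - (3)*(-4) - (-1)*(-3)) / 3 = -1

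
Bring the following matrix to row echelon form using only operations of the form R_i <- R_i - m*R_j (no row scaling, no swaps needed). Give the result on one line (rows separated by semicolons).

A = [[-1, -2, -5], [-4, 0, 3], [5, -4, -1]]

REF = [-1 -2 -5; 0 8 23; 0 0 57/4]

Forward elimination:
R2 <- R2 - (4)*R1:  [  0   8  23 ]
R3 <- R3 - (-5)*R1:  [   0  -14  -26 ]
R3 <- R3 - (-7/4)*R2:  [    0     0  57/4 ]
Row echelon form:
[ -1  -2    -5 ]
[  0   8    23 ]
[  0   0  57/4 ]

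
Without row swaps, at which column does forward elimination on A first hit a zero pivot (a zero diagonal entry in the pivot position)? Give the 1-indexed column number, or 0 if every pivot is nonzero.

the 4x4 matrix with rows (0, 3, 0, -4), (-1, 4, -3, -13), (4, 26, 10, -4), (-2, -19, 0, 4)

Naive forward elimination:
Pivot entry (1,1) is zero but row 2 has -1 in column 1 -> naive elimination stops; a row interchange (e.g. R1 <-> R2) would be required here.

first zero-pivot column = 1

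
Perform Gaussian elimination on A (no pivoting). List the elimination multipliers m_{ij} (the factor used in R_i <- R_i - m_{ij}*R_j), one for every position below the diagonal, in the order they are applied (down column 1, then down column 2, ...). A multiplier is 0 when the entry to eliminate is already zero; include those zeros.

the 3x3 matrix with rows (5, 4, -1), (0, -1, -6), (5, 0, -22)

Forward elimination:
R2: entry in column 1 is already 0 -> m_{21} = 0 (no row operation needed)
R3 <- R3 - (1)*R1:  [   0   -4  -21 ]
R3 <- R3 - (4)*R2:  [ 0  0  3 ]
Multipliers (in order of application): m_{21} = 0, m_{31} = 1, m_{32} = 4

multipliers: 0, 1, 4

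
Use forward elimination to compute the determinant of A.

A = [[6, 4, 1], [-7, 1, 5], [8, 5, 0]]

det(A) = -33

Forward elimination:
R2 <- R2 - (-7/6)*R1:  [    0  17/3  37/6 ]
R3 <- R3 - (4/3)*R1:  [    0  -1/3  -4/3 ]
R3 <- R3 - (-1/17)*R2:  [      0       0  -33/34 ]
Upper-triangular form:
[ 6     4       1 ]
[ 0  17/3    37/6 ]
[ 0     0  -33/34 ]
det(A) = (-1)^0 * (6) * (17/3) * (-33/34) = -33  (0 row swaps -> sign +1)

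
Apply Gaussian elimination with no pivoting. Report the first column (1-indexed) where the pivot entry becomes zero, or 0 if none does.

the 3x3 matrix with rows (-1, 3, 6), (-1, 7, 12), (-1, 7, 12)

Naive forward elimination:
R2 <- R2 - (1)*R1:  [ 0  4  6 ]
R3 <- R3 - (1)*R1:  [ 0  4  6 ]
R3 <- R3 - (1)*R2:  [ 0  0  0 ]
Matrix at this point:
[ -1  3  6 ]
[  0  4  6 ]
[  0  0  0 ]
Pivot entry (3,3) in the last row is zero and there are no rows below to swap with -> zero pivot in column 3 (A is singular).

first zero-pivot column = 3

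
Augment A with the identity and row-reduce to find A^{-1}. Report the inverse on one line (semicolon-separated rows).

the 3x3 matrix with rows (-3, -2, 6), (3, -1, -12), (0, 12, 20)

inverse = [-31/9 -28/9 -5/6; 5/3 5/3 1/2; -1 -1 -1/4]

Gauss-Jordan on [A | I]:
R1 <- (1/-3)*R1:  [    1   2/3    -2  |  -1/3     0     0 ]
R2 <- R2 - (3)*R1:  [  0  -3  -6  |   1   1   0 ]
R2 <- (1/-3)*R2:  [    0     1     2  |  -1/3  -1/3     0 ]
R1 <- R1 - (2/3)*R2:  [     1      0  -10/3  |   -1/9    2/9      0 ]
R3 <- R3 - (12)*R2:  [  0   0  -4  |   4   4   1 ]
R3 <- (1/-4)*R3:  [    0     0     1  |    -1    -1  -1/4 ]
R1 <- R1 - (-10/3)*R3:  [     1      0      0  |  -31/9  -28/9   -5/6 ]
R2 <- R2 - (2)*R3:  [   0    1    0  |  5/3  5/3  1/2 ]
Right block of [I | A^{-1}] is the inverse:
[ -31/9  -28/9  -5/6 ]
[   5/3    5/3   1/2 ]
[    -1     -1  -1/4 ]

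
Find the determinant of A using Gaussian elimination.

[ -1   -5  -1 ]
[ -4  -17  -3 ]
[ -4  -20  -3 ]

det(A) = -3

Forward elimination:
R2 <- R2 - (4)*R1:  [ 0  3  1 ]
R3 <- R3 - (4)*R1:  [ 0  0  1 ]
Upper-triangular form:
[ -1  -5  -1 ]
[  0   3   1 ]
[  0   0   1 ]
det(A) = (-1)^0 * (-1) * (3) * (1) = -3  (0 row swaps -> sign +1)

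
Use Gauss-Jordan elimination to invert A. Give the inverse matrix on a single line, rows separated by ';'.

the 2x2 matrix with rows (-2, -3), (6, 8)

Gauss-Jordan on [A | I]:
R1 <- (1/-2)*R1:  [    1   3/2  |  -1/2     0 ]
R2 <- R2 - (6)*R1:  [  0  -1  |   3   1 ]
R2 <- (1/-1)*R2:  [  0   1  |  -3  -1 ]
R1 <- R1 - (3/2)*R2:  [   1    0  |    4  3/2 ]
Right block of [I | A^{-1}] is the inverse:
[  4  3/2 ]
[ -3   -1 ]

inverse = [4 3/2; -3 -1]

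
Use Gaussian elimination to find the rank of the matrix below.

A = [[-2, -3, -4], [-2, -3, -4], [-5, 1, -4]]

Row reduction:
R2 <- R2 - (1)*R1:  [ 0  0  0 ]
R3 <- R3 - (5/2)*R1:  [    0  17/2     6 ]
R2 <-> R3   (pivot in column 2 was zero)
[ -2    -3  -4 ]
[  0  17/2   6 ]
[  0     0   0 ]
Row echelon form:
[ -2    -3  -4 ]
[  0  17/2   6 ]
[  0     0   0 ]
Nonzero rows / pivot columns: 2

rank(A) = 2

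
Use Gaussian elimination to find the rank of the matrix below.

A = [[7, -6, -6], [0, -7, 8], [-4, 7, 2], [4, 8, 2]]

Row reduction:
R3 <- R3 - (-4/7)*R1:  [     0   25/7  -10/7 ]
R4 <- R4 - (4/7)*R1:  [    0  80/7  38/7 ]
R3 <- R3 - (-25/49)*R2:  [      0       0  130/49 ]
R4 <- R4 - (-80/49)*R2:  [      0       0  906/49 ]
R4 <- R4 - (453/65)*R3:  [ 0  0  0 ]
Row echelon form:
[ 7  -6      -6 ]
[ 0  -7       8 ]
[ 0   0  130/49 ]
[ 0   0       0 ]
Nonzero rows / pivot columns: 3

rank(A) = 3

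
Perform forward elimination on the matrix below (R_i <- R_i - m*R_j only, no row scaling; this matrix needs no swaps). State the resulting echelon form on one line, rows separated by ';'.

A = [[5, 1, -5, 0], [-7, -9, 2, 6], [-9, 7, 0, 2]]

Forward elimination:
R2 <- R2 - (-7/5)*R1:  [     0  -38/5     -5      6 ]
R3 <- R3 - (-9/5)*R1:  [    0  44/5    -9     2 ]
R3 <- R3 - (-22/19)*R2:  [       0        0  -281/19   170/19 ]
Row echelon form:
[ 5      1       -5       0 ]
[ 0  -38/5       -5       6 ]
[ 0      0  -281/19  170/19 ]

REF = [5 1 -5 0; 0 -38/5 -5 6; 0 0 -281/19 170/19]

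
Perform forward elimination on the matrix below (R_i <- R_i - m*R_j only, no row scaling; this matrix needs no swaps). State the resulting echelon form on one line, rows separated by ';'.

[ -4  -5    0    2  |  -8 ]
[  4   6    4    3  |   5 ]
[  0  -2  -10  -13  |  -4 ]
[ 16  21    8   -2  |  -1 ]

Forward elimination:
R2 <- R2 - (-1)*R1:  [  0   1   4   5  -3 ]
R4 <- R4 - (-4)*R1:  [   0    1    8    6  -33 ]
R3 <- R3 - (-2)*R2:  [   0    0   -2   -3  -10 ]
R4 <- R4 - (1)*R2:  [   0    0    4    1  -30 ]
R4 <- R4 - (-2)*R3:  [   0    0    0   -5  -50 ]
Row echelon form:
[ -4  -5   0   2  |   -8 ]
[  0   1   4   5  |   -3 ]
[  0   0  -2  -3  |  -10 ]
[  0   0   0  -5  |  -50 ]

REF = [-4 -5 0 2 -8; 0 1 4 5 -3; 0 0 -2 -3 -10; 0 0 0 -5 -50]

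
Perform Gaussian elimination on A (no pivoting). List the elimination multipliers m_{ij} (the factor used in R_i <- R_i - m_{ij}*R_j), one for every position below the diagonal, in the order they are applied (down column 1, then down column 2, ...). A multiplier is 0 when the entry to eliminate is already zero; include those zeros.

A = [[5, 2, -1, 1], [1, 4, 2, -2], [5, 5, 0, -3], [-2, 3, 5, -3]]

Forward elimination:
R2 <- R2 - (1/5)*R1:  [     0   18/5   11/5  -11/5 ]
R3 <- R3 - (1)*R1:  [  0   3   1  -4 ]
R4 <- R4 - (-2/5)*R1:  [     0   19/5   23/5  -13/5 ]
R3 <- R3 - (5/6)*R2:  [     0      0   -5/6  -13/6 ]
R4 <- R4 - (19/18)*R2:  [     0      0  41/18  -5/18 ]
R4 <- R4 - (-41/15)*R3:  [     0      0      0  -31/5 ]
Multipliers (in order of application): m_{21} = 1/5, m_{31} = 1, m_{41} = -2/5, m_{32} = 5/6, m_{42} = 19/18, m_{43} = -41/15

multipliers: 1/5, 1, -2/5, 5/6, 19/18, -41/15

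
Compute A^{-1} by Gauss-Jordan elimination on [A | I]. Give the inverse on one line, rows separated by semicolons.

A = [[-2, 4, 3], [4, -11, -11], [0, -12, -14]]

Gauss-Jordan on [A | I]:
R1 <- (1/-2)*R1:  [    1    -2  -3/2  |  -1/2     0     0 ]
R2 <- R2 - (4)*R1:  [  0  -3  -5  |   2   1   0 ]
R2 <- (1/-3)*R2:  [    0     1   5/3  |  -2/3  -1/3     0 ]
R1 <- R1 - (-2)*R2:  [     1      0   11/6  |  -11/6   -2/3      0 ]
R3 <- R3 - (-12)*R2:  [  0   0   6  |  -8  -4   1 ]
R3 <- (1/6)*R3:  [    0     0     1  |  -4/3  -2/3   1/6 ]
R1 <- R1 - (11/6)*R3:  [      1       0       0  |   11/18     5/9  -11/36 ]
R2 <- R2 - (5/3)*R3:  [     0      1      0  |   14/9    7/9  -5/18 ]
Right block of [I | A^{-1}] is the inverse:
[ 11/18   5/9  -11/36 ]
[  14/9   7/9   -5/18 ]
[  -4/3  -2/3     1/6 ]

inverse = [11/18 5/9 -11/36; 14/9 7/9 -5/18; -4/3 -2/3 1/6]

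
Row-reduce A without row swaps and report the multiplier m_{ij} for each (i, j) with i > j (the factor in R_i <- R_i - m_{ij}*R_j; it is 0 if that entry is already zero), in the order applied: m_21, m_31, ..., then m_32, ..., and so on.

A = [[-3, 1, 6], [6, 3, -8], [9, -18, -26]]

Forward elimination:
R2 <- R2 - (-2)*R1:  [ 0  5  4 ]
R3 <- R3 - (-3)*R1:  [   0  -15   -8 ]
R3 <- R3 - (-3)*R2:  [ 0  0  4 ]
Multipliers (in order of application): m_{21} = -2, m_{31} = -3, m_{32} = -3

multipliers: -2, -3, -3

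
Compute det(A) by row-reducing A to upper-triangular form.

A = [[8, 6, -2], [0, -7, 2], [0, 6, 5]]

Forward elimination:
R3 <- R3 - (-6/7)*R2:  [    0     0  47/7 ]
Upper-triangular form:
[ 8   6    -2 ]
[ 0  -7     2 ]
[ 0   0  47/7 ]
det(A) = (-1)^0 * (8) * (-7) * (47/7) = -376  (0 row swaps -> sign +1)

det(A) = -376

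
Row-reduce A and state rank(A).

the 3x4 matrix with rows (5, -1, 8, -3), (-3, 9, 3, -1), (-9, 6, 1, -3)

Row reduction:
R2 <- R2 - (-3/5)*R1:  [     0   42/5   39/5  -14/5 ]
R3 <- R3 - (-9/5)*R1:  [     0   21/5   77/5  -42/5 ]
R3 <- R3 - (1/2)*R2:  [    0     0  23/2    -7 ]
Row echelon form:
[ 5    -1     8     -3 ]
[ 0  42/5  39/5  -14/5 ]
[ 0     0  23/2     -7 ]
Nonzero rows / pivot columns: 3

rank(A) = 3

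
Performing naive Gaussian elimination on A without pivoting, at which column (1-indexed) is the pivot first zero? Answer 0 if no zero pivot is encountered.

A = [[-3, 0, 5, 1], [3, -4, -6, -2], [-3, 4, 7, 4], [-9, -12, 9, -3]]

Naive forward elimination:
R2 <- R2 - (-1)*R1:  [  0  -4  -1  -1 ]
R3 <- R3 - (1)*R1:  [ 0  4  2  3 ]
R4 <- R4 - (3)*R1:  [   0  -12   -6   -6 ]
R3 <- R3 - (-1)*R2:  [ 0  0  1  2 ]
R4 <- R4 - (3)*R2:  [  0   0  -3  -3 ]
R4 <- R4 - (-3)*R3:  [ 0  0  0  3 ]
All pivots nonzero; naive elimination completes without hitting a zero pivot.

first zero-pivot column = 0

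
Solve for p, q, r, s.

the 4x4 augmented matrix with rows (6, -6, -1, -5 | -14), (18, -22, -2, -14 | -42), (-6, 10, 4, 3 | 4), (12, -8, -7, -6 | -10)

Forward elimination on [A|b]:
R2 <- R2 - (3)*R1:  [  0  -4   1   1   0 ]
R3 <- R3 - (-1)*R1:  [   0    4    3   -2  -10 ]
R4 <- R4 - (2)*R1:  [  0   4  -5   4  18 ]
R3 <- R3 - (-1)*R2:  [   0    0    4   -1  -10 ]
R4 <- R4 - (-1)*R2:  [  0   0  -4   5  18 ]
R4 <- R4 - (-1)*R3:  [ 0  0  0  4  8 ]
Row echelon form:
[ 6  -6  -1  -5  |  -14 ]
[ 0  -4   1   1  |    0 ]
[ 0   0   4  -1  |  -10 ]
[ 0   0   0   4  |    8 ]
Back-substitution:
s = (8) / 4 = 2
r = (-10 - (-1)*(2)) / 4 = -2
q = (0 - (1)*(-2) - (1)*(2)) / -4 = 0
p = (-14 - (-6)*(0) - (-1)*(-2) - (-5)*(2)) / 6 = -1

(-1, 0, -2, 2)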